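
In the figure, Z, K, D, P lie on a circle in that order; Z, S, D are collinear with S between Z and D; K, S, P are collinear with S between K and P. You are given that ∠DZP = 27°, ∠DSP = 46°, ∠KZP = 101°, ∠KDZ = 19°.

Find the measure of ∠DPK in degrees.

1. ∠DKP = 27°  [same arc DP]
2. ∠KDP = 79°  [cyclic ZKDP, opposite ∠Z+∠D]
3. ∠DPK = 74°  [△KDP]

∠DPK = 74°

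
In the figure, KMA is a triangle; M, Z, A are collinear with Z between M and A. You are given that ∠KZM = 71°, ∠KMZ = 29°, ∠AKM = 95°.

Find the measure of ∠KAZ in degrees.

1. ∠AMK = 29°  [Z on ray MA]
2. ∠KAM = 56°  [△KMA]
3. ∠KAZ = 56°  [Z on ray AM]

∠KAZ = 56°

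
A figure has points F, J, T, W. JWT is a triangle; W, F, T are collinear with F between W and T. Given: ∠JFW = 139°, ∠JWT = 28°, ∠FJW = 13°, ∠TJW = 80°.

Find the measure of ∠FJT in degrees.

1. ∠JFT = 41°  [linear pair at F on WT]
2. ∠JTW = 72°  [△JWT]
3. ∠FTJ = 72°  [F on ray TW]
4. ∠FJT = 67°  [△JFT]

∠FJT = 67°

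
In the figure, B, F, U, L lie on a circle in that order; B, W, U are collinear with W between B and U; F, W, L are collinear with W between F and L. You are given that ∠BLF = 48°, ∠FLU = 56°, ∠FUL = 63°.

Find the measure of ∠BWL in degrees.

∠BWL = 71°

1. ∠BUF = 48°  [same arc BF]
2. ∠LFU = 61°  [△FUL]
3. ∠FWU = 71°  [△FWU]
4. ∠BWL = 71°  [vertical angles at W]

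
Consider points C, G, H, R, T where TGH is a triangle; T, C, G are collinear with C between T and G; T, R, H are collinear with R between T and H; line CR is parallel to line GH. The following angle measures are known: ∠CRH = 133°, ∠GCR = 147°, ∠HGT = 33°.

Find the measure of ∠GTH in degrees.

∠GTH = 100°

1. ∠CRT = 47°  [linear pair at R on TH]
2. ∠RCT = 33°  [linear pair at C on TG]
3. ∠CTR = 100°  [△TCR]
4. ∠GTH = 100°  [C on TG, R on TH]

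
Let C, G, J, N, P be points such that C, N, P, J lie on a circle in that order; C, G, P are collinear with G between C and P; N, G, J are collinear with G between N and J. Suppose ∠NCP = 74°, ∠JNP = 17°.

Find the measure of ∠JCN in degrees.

1. ∠NJP = 74°  [same arc NP]
2. ∠JPN = 89°  [△NPJ]
3. ∠JCN = 91°  [cyclic CNPJ, opposite ∠C+∠P]

∠JCN = 91°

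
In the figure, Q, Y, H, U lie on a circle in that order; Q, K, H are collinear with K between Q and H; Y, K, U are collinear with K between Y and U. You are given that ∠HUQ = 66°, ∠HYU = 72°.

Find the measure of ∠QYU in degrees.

∠QYU = 42°

1. ∠HQU = 72°  [same arc HU]
2. ∠QHU = 42°  [△QHU]
3. ∠QYU = 42°  [same arc QU]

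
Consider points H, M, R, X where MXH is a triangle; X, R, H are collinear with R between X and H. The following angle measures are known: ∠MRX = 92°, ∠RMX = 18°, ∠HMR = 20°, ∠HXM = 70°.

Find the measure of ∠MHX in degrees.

1. ∠HRM = 88°  [linear pair at R on XH]
2. ∠MHR = 72°  [△MRH]
3. ∠MHX = 72°  [R on ray HX]

∠MHX = 72°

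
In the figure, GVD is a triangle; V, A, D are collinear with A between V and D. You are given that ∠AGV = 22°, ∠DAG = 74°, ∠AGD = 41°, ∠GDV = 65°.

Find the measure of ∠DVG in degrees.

∠DVG = 52°

1. ∠GAV = 106°  [linear pair at A on VD]
2. ∠AVG = 52°  [△GVA]
3. ∠DVG = 52°  [A on ray VD]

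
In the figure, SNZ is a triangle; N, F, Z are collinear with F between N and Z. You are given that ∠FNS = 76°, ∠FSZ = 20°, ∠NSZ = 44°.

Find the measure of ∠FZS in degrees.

∠FZS = 60°

1. ∠SNZ = 76°  [F on ray NZ]
2. ∠NZS = 60°  [△SNZ]
3. ∠FZS = 60°  [F on ray ZN]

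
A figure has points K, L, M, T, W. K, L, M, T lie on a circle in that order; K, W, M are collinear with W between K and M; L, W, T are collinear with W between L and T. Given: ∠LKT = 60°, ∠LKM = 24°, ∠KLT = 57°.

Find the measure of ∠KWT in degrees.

∠KWT = 81°

1. ∠LTM = 24°  [same arc LM]
2. ∠KMT = 57°  [same arc KT]
3. ∠MWT = 99°  [△MWT]
4. ∠KWT = 81°  [linear pair at W on KM]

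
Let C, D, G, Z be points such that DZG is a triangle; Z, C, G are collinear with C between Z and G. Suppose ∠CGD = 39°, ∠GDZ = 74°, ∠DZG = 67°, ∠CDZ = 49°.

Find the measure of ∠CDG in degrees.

1. ∠CZD = 67°  [C on ray ZG]
2. ∠DCZ = 64°  [△DZC]
3. ∠DCG = 116°  [linear pair at C on ZG]
4. ∠CDG = 25°  [△DCG]

∠CDG = 25°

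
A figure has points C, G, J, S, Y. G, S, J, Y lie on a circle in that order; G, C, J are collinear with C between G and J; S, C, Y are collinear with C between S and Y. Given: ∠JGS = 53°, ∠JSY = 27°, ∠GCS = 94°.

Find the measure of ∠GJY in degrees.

1. ∠JYS = 53°  [same arc SJ]
2. ∠JCY = 94°  [vertical angles at C]
3. ∠GJY = 33°  [△JCY]

∠GJY = 33°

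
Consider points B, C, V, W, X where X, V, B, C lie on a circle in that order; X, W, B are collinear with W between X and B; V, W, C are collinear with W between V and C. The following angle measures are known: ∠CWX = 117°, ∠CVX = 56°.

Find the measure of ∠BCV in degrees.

∠BCV = 61°

1. ∠BWC = 63°  [linear pair at W on XB]
2. ∠CBX = 56°  [same arc XC]
3. ∠BCV = 61°  [△BWC]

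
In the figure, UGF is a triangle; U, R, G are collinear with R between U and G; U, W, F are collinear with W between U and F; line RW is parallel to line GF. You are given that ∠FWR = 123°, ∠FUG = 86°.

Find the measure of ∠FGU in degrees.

∠FGU = 37°

1. ∠RWU = 57°  [linear pair at W on UF]
2. ∠RUW = 86°  [R on UG, W on UF]
3. ∠URW = 37°  [△URW]
4. ∠FGU = 37°  [RW∥GF, corresponding at R]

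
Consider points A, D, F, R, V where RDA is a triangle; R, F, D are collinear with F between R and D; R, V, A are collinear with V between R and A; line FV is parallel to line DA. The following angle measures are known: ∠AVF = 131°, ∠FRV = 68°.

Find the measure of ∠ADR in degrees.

1. ∠FVR = 49°  [linear pair at V on RA]
2. ∠RFV = 63°  [△RFV]
3. ∠ADR = 63°  [FV∥DA, corresponding at F]

∠ADR = 63°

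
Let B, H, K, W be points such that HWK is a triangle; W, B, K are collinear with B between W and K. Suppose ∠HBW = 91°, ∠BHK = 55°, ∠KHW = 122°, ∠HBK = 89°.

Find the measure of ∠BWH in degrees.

∠BWH = 22°

1. ∠BKH = 36°  [△HBK]
2. ∠HKW = 36°  [B on ray KW]
3. ∠HWK = 22°  [△HWK]
4. ∠BWH = 22°  [B on ray WK]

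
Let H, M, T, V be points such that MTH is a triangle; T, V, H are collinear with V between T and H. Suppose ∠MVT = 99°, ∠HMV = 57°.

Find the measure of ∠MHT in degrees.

∠MHT = 42°

1. ∠HVM = 81°  [linear pair at V on TH]
2. ∠MHV = 42°  [△MVH]
3. ∠MHT = 42°  [V on ray HT]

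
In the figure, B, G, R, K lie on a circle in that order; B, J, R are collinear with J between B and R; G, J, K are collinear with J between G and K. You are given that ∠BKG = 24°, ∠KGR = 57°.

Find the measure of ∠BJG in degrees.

∠BJG = 81°

1. ∠BRG = 24°  [same arc BG]
2. ∠GJR = 99°  [△GJR]
3. ∠BJG = 81°  [linear pair at J on BR]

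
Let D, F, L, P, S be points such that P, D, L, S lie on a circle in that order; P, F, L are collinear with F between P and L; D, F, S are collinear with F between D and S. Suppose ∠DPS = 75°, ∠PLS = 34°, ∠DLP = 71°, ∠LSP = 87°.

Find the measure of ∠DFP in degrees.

∠DFP = 130°

1. ∠PDS = 34°  [same arc PS]
2. ∠LDP = 93°  [cyclic PDLS, opposite ∠D+∠S]
3. ∠DPL = 16°  [△PDL]
4. ∠DFP = 130°  [△PFD]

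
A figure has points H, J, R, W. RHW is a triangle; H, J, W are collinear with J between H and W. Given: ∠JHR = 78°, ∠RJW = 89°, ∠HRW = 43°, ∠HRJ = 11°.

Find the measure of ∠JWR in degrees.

∠JWR = 59°

1. ∠RHW = 78°  [J on ray HW]
2. ∠HWR = 59°  [△RHW]
3. ∠JWR = 59°  [J on ray WH]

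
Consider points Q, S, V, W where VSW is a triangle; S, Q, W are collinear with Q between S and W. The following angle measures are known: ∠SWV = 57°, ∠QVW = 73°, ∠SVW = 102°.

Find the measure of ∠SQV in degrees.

∠SQV = 130°

1. ∠QWV = 57°  [Q on ray WS]
2. ∠VQW = 50°  [△VQW]
3. ∠SQV = 130°  [linear pair at Q on SW]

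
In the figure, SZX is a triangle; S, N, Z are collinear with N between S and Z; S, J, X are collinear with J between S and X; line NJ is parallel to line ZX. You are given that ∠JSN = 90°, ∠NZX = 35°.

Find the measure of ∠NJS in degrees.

∠NJS = 55°

1. ∠XSZ = 90°  [N on SZ, J on SX]
2. ∠SZX = 35°  [N on ray ZS]
3. ∠SXZ = 55°  [△SZX]
4. ∠NJS = 55°  [NJ∥ZX, corresponding at J]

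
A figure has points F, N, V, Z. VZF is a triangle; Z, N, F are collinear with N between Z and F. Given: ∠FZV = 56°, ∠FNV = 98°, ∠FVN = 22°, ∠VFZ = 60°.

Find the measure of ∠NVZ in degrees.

∠NVZ = 42°

1. ∠NZV = 56°  [N on ray ZF]
2. ∠VNZ = 82°  [linear pair at N on ZF]
3. ∠NVZ = 42°  [△VZN]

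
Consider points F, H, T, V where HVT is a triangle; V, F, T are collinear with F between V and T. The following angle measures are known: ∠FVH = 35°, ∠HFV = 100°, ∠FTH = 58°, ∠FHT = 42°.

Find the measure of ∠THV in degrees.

1. ∠HVT = 35°  [F on ray VT]
2. ∠HTV = 58°  [F on ray TV]
3. ∠THV = 87°  [△HVT]

∠THV = 87°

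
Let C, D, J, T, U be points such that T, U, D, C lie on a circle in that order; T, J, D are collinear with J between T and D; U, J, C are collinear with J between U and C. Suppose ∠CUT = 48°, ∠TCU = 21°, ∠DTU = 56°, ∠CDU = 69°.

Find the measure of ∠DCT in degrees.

1. ∠TDU = 21°  [same arc TU]
2. ∠DUT = 103°  [△TUD]
3. ∠DCT = 77°  [cyclic TUDC, opposite ∠U+∠C]

∠DCT = 77°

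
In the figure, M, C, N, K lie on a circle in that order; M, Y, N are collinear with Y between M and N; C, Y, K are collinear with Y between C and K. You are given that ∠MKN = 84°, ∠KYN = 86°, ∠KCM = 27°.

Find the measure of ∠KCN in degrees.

∠KCN = 69°

1. ∠MCN = 96°  [cyclic MCNK, opposite ∠C+∠K]
2. ∠CYM = 86°  [vertical angles at Y]
3. ∠CMN = 67°  [△MYC]
4. ∠CNM = 17°  [△MCN]
5. ∠CYN = 94°  [linear pair at Y on MN]
6. ∠KCN = 69°  [△CYN]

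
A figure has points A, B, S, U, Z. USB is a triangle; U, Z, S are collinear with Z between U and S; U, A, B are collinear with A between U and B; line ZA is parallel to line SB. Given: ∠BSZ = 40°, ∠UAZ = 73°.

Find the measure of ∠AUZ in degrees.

1. ∠BSU = 40°  [Z on ray SU]
2. ∠SBU = 73°  [ZA∥SB, corresponding at A]
3. ∠BUS = 67°  [△USB]
4. ∠AUZ = 67°  [Z on US, A on UB]

∠AUZ = 67°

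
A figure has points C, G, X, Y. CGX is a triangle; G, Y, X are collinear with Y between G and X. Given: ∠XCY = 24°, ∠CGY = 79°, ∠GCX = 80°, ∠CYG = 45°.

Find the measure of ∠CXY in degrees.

1. ∠CGX = 79°  [Y on ray GX]
2. ∠CXG = 21°  [△CGX]
3. ∠CXY = 21°  [Y on ray XG]

∠CXY = 21°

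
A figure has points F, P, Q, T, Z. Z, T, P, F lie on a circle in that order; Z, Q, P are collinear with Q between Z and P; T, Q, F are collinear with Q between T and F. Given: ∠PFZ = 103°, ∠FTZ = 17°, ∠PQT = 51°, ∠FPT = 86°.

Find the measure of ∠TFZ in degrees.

∠TFZ = 69°

1. ∠FPZ = 17°  [same arc ZF]
2. ∠FQZ = 51°  [vertical angles at Q]
3. ∠FZP = 60°  [△ZPF]
4. ∠TFZ = 69°  [△ZQF]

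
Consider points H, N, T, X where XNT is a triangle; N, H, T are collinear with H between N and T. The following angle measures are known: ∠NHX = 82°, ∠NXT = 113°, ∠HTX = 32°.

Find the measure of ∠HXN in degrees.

1. ∠NTX = 32°  [H on ray TN]
2. ∠TNX = 35°  [△XNT]
3. ∠HNX = 35°  [H on ray NT]
4. ∠HXN = 63°  [△XNH]

∠HXN = 63°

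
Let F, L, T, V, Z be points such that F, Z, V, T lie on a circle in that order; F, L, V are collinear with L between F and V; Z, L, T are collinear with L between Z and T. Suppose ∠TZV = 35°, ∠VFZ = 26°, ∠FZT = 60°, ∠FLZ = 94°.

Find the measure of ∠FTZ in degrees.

1. ∠TFV = 35°  [same arc VT]
2. ∠TLV = 94°  [vertical angles at L]
3. ∠FLT = 86°  [linear pair at L on FV]
4. ∠FTZ = 59°  [△FLT]

∠FTZ = 59°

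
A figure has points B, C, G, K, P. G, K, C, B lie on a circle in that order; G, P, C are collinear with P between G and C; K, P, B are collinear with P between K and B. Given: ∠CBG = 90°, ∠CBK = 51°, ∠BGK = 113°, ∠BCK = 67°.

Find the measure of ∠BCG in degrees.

∠BCG = 28°

1. ∠BKC = 62°  [△KCB]
2. ∠BGC = 62°  [same arc CB]
3. ∠BCG = 28°  [△GCB]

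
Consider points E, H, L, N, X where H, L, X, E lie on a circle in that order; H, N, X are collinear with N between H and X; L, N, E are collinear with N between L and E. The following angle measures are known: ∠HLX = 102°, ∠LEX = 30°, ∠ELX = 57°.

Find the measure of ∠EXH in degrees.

1. ∠HEX = 78°  [cyclic HLXE, opposite ∠L+∠E]
2. ∠EHX = 57°  [same arc XE]
3. ∠EXH = 45°  [△HXE]

∠EXH = 45°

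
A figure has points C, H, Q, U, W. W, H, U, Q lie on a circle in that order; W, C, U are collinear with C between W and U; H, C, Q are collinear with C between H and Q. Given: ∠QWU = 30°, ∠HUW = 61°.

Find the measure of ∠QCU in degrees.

∠QCU = 91°

1. ∠HQW = 61°  [same arc WH]
2. ∠QCW = 89°  [△WCQ]
3. ∠QCU = 91°  [linear pair at C on WU]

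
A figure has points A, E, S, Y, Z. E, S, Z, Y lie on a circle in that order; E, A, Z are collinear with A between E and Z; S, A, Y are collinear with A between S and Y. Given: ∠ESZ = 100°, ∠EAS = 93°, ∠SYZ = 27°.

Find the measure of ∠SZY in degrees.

1. ∠EYZ = 80°  [cyclic ESZY, opposite ∠S+∠Y]
2. ∠YAZ = 93°  [vertical angles at A]
3. ∠EZY = 60°  [△ZAY]
4. ∠YEZ = 40°  [△EZY]
5. ∠YSZ = 40°  [same arc ZY]
6. ∠SZY = 113°  [△SZY]

∠SZY = 113°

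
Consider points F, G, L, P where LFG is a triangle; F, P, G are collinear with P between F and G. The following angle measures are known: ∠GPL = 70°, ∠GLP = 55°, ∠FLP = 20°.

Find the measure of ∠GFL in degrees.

∠GFL = 50°

1. ∠FPL = 110°  [linear pair at P on FG]
2. ∠LFP = 50°  [△LFP]
3. ∠GFL = 50°  [P on ray FG]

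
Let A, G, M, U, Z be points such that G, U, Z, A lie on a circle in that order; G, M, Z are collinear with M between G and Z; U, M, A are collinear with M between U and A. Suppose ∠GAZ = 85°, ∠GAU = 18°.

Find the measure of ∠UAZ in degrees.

∠UAZ = 67°

1. ∠GUZ = 95°  [cyclic GUZA, opposite ∠U+∠A]
2. ∠GZU = 18°  [same arc GU]
3. ∠UGZ = 67°  [△GUZ]
4. ∠UAZ = 67°  [same arc UZ]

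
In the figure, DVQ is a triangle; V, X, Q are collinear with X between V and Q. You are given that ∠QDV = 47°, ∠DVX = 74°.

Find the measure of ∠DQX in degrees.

∠DQX = 59°

1. ∠DVQ = 74°  [X on ray VQ]
2. ∠DQV = 59°  [△DVQ]
3. ∠DQX = 59°  [X on ray QV]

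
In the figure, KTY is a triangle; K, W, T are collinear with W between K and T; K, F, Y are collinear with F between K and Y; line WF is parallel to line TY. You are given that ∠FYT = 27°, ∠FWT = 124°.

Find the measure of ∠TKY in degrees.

∠TKY = 97°

1. ∠KYT = 27°  [F on ray YK]
2. ∠FWK = 56°  [linear pair at W on KT]
3. ∠KFW = 27°  [WF∥TY, corresponding at F]
4. ∠FKW = 97°  [△KWF]
5. ∠TKY = 97°  [W on KT, F on KY]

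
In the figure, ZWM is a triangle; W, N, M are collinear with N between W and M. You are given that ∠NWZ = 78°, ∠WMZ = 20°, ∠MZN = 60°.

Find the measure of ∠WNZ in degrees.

∠WNZ = 80°

1. ∠NMZ = 20°  [N on ray MW]
2. ∠MNZ = 100°  [△ZNM]
3. ∠WNZ = 80°  [linear pair at N on WM]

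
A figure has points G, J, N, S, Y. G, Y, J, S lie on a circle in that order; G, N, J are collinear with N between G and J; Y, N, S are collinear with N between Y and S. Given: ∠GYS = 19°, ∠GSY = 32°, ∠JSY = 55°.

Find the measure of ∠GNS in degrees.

∠GNS = 74°

1. ∠GJS = 19°  [same arc GS]
2. ∠JNS = 106°  [△JNS]
3. ∠GNS = 74°  [linear pair at N on GJ]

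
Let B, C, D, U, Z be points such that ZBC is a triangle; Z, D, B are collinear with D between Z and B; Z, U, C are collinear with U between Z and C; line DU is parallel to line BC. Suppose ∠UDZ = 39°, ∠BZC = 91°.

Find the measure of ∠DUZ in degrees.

∠DUZ = 50°

1. ∠CBZ = 39°  [DU∥BC, corresponding at D]
2. ∠BCZ = 50°  [△ZBC]
3. ∠DUZ = 50°  [DU∥BC, corresponding at U]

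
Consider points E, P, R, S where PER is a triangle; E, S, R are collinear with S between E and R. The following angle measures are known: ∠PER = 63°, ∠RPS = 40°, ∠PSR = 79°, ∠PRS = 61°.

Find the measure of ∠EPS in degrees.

∠EPS = 16°

1. ∠PES = 63°  [S on ray ER]
2. ∠ESP = 101°  [linear pair at S on ER]
3. ∠EPS = 16°  [△PES]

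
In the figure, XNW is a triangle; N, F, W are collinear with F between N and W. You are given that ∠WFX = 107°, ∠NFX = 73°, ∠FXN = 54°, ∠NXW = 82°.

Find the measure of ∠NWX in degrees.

1. ∠FNX = 53°  [△XNF]
2. ∠WNX = 53°  [F on ray NW]
3. ∠NWX = 45°  [△XNW]

∠NWX = 45°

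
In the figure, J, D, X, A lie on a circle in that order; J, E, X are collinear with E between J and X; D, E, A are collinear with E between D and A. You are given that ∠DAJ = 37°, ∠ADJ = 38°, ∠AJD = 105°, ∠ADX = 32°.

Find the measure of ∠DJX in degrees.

1. ∠AXD = 75°  [cyclic JDXA, opposite ∠J+∠X]
2. ∠DAX = 73°  [△DXA]
3. ∠DJX = 73°  [same arc DX]

∠DJX = 73°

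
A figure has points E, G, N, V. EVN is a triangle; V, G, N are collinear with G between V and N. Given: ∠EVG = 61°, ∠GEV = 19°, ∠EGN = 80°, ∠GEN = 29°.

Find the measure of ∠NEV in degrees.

1. ∠EVN = 61°  [G on ray VN]
2. ∠ENG = 71°  [△EGN]
3. ∠ENV = 71°  [G on ray NV]
4. ∠NEV = 48°  [△EVN]

∠NEV = 48°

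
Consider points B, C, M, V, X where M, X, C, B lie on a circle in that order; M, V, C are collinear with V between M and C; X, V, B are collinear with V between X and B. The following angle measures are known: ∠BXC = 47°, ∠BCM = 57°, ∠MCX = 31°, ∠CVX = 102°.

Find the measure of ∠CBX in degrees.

∠CBX = 45°

1. ∠BXM = 57°  [same arc MB]
2. ∠MVX = 78°  [linear pair at V on MC]
3. ∠CMX = 45°  [△MVX]
4. ∠CBX = 45°  [same arc XC]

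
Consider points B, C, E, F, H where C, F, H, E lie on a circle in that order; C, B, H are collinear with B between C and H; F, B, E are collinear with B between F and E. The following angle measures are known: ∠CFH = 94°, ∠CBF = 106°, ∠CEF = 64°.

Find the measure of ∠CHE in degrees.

∠CHE = 52°

1. ∠CEH = 86°  [cyclic CFHE, opposite ∠F+∠E]
2. ∠EBH = 106°  [vertical angles at B]
3. ∠CBE = 74°  [linear pair at B on CH]
4. ∠ECH = 42°  [△CBE]
5. ∠CHE = 52°  [△CHE]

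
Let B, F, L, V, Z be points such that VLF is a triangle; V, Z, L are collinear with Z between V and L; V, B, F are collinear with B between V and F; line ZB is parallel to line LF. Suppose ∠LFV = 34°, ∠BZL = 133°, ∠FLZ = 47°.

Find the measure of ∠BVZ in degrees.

1. ∠VBZ = 34°  [ZB∥LF, corresponding at B]
2. ∠BZV = 47°  [linear pair at Z on VL]
3. ∠BVZ = 99°  [△VZB]

∠BVZ = 99°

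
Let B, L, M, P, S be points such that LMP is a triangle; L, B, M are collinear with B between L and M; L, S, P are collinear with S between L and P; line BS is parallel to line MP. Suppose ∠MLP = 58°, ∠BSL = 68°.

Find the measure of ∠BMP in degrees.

1. ∠BLS = 58°  [B on LM, S on LP]
2. ∠LBS = 54°  [△LBS]
3. ∠MBS = 126°  [linear pair at B on LM]
4. ∠BMP = 54°  [BS∥MP, co-interior at M–B]

∠BMP = 54°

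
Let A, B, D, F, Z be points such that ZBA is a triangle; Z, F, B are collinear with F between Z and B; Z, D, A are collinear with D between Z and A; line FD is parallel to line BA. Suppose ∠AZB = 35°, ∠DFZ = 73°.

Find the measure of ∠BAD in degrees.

1. ∠DZF = 35°  [F on ZB, D on ZA]
2. ∠FDZ = 72°  [△ZFD]
3. ∠ADF = 108°  [linear pair at D on ZA]
4. ∠BAD = 72°  [FD∥BA, co-interior at A–D]

∠BAD = 72°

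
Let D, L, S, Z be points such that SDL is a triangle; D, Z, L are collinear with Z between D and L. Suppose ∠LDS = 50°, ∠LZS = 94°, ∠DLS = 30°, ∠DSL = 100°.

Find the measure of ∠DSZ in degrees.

1. ∠SDZ = 50°  [Z on ray DL]
2. ∠DZS = 86°  [linear pair at Z on DL]
3. ∠DSZ = 44°  [△SDZ]

∠DSZ = 44°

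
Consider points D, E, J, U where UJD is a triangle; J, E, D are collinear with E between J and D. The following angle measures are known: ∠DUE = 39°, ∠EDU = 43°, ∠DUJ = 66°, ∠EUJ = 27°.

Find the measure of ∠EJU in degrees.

∠EJU = 71°

1. ∠JDU = 43°  [E on ray DJ]
2. ∠DJU = 71°  [△UJD]
3. ∠EJU = 71°  [E on ray JD]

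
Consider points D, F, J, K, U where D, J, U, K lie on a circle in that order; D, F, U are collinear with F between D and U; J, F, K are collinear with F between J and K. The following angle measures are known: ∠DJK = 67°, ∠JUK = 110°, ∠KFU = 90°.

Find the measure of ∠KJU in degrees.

∠KJU = 47°

1. ∠DUK = 67°  [same arc DK]
2. ∠JKU = 23°  [△UFK]
3. ∠KJU = 47°  [△JUK]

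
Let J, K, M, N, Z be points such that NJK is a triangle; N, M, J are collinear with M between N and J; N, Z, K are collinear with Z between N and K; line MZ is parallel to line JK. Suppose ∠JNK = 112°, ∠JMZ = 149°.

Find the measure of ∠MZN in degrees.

1. ∠MNZ = 112°  [M on NJ, Z on NK]
2. ∠NMZ = 31°  [linear pair at M on NJ]
3. ∠MZN = 37°  [△NMZ]

∠MZN = 37°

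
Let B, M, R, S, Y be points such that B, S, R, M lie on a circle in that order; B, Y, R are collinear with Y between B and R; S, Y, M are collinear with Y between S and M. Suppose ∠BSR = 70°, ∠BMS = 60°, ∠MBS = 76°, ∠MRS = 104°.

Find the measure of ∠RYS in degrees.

∠RYS = 94°

1. ∠BRS = 60°  [same arc BS]
2. ∠BSM = 44°  [△BSM]
3. ∠RBS = 50°  [△BSR]
4. ∠BYS = 86°  [△BYS]
5. ∠RYS = 94°  [linear pair at Y on BR]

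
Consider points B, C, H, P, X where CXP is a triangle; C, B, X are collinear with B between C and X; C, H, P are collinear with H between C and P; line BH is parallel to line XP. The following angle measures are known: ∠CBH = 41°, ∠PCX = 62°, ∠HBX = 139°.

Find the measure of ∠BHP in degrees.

∠BHP = 103°

1. ∠CXP = 41°  [BH∥XP, corresponding at B]
2. ∠CPX = 77°  [△CXP]
3. ∠BHC = 77°  [BH∥XP, corresponding at H]
4. ∠BHP = 103°  [linear pair at H on CP]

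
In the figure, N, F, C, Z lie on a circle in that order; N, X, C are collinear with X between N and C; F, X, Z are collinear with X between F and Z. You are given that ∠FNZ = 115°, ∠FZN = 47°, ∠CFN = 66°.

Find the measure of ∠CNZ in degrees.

1. ∠NFZ = 18°  [△NFZ]
2. ∠CZN = 114°  [cyclic NFCZ, opposite ∠F+∠Z]
3. ∠NCZ = 18°  [same arc NZ]
4. ∠CNZ = 48°  [△NCZ]

∠CNZ = 48°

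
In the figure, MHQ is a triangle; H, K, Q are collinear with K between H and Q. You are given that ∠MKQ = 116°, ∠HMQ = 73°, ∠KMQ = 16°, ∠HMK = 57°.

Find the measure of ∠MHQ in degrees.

1. ∠HKM = 64°  [linear pair at K on HQ]
2. ∠KHM = 59°  [△MHK]
3. ∠MHQ = 59°  [K on ray HQ]

∠MHQ = 59°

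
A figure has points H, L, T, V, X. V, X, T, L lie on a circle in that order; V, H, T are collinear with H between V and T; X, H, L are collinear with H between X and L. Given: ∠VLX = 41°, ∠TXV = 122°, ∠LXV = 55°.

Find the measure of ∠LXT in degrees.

1. ∠VTX = 41°  [same arc VX]
2. ∠LVX = 84°  [△VXL]
3. ∠TVX = 17°  [△VXT]
4. ∠LTX = 96°  [cyclic VXTL, opposite ∠V+∠T]
5. ∠TLX = 17°  [same arc XT]
6. ∠LXT = 67°  [△XTL]

∠LXT = 67°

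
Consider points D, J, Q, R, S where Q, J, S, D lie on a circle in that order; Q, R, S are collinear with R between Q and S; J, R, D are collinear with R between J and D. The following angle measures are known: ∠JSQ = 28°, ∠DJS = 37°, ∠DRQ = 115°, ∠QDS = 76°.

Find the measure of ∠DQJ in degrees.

1. ∠JDQ = 28°  [same arc QJ]
2. ∠DQS = 37°  [same arc SD]
3. ∠DSQ = 67°  [△QSD]
4. ∠DJQ = 67°  [same arc QD]
5. ∠DQJ = 85°  [△QJD]

∠DQJ = 85°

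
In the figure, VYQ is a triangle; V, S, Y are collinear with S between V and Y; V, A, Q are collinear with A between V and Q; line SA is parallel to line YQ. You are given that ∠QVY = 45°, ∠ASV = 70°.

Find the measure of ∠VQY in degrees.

∠VQY = 65°

1. ∠AVS = 45°  [S on VY, A on VQ]
2. ∠SAV = 65°  [△VSA]
3. ∠VQY = 65°  [SA∥YQ, corresponding at A]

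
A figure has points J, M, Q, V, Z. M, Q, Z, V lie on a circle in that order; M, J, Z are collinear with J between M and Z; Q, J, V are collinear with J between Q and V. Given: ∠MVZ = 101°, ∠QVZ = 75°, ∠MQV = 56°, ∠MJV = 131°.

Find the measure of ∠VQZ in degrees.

1. ∠MQZ = 79°  [cyclic MQZV, opposite ∠Q+∠V]
2. ∠QMZ = 75°  [same arc QZ]
3. ∠QJZ = 131°  [vertical angles at J]
4. ∠MZQ = 26°  [△MQZ]
5. ∠VQZ = 23°  [△QJZ]

∠VQZ = 23°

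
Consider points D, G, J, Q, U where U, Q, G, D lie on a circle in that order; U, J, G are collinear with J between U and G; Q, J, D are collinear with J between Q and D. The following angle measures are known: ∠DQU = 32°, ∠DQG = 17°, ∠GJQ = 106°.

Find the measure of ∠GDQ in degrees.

∠GDQ = 74°

1. ∠DGU = 32°  [same arc UD]
2. ∠DJU = 106°  [vertical angles at J]
3. ∠DJG = 74°  [linear pair at J on UG]
4. ∠GDQ = 74°  [△GJD]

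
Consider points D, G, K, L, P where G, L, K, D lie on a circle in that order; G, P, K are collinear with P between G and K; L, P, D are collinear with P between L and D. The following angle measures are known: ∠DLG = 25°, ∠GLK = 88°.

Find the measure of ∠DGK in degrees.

1. ∠DKG = 25°  [same arc GD]
2. ∠GDK = 92°  [cyclic GLKD, opposite ∠L+∠D]
3. ∠DGK = 63°  [△GKD]

∠DGK = 63°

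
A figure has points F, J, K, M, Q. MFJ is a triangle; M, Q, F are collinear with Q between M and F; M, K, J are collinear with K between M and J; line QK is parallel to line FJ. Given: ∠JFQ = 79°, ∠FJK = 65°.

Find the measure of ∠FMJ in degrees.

1. ∠JFM = 79°  [Q on ray FM]
2. ∠FJM = 65°  [K on ray JM]
3. ∠FMJ = 36°  [△MFJ]

∠FMJ = 36°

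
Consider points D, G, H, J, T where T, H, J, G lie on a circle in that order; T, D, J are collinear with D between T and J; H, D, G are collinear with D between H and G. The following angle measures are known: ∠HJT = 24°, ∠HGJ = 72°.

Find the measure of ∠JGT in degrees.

∠JGT = 96°

1. ∠HTJ = 72°  [same arc HJ]
2. ∠JHT = 84°  [△THJ]
3. ∠JGT = 96°  [cyclic THJG, opposite ∠H+∠G]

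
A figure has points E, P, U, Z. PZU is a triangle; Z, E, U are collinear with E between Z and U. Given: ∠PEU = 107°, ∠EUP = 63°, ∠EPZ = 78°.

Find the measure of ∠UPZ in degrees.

1. ∠PEZ = 73°  [linear pair at E on ZU]
2. ∠PUZ = 63°  [E on ray UZ]
3. ∠EZP = 29°  [△PZE]
4. ∠PZU = 29°  [E on ray ZU]
5. ∠UPZ = 88°  [△PZU]

∠UPZ = 88°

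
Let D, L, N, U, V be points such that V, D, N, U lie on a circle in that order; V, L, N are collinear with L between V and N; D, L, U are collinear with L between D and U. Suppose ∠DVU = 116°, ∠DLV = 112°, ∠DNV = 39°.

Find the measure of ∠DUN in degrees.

∠DUN = 43°

1. ∠DNU = 64°  [cyclic VDNU, opposite ∠V+∠N]
2. ∠DLN = 68°  [linear pair at L on VN]
3. ∠NDU = 73°  [△DLN]
4. ∠DUN = 43°  [△DNU]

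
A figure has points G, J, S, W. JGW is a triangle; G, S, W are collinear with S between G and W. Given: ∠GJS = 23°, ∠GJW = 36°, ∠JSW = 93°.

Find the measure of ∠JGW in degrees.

1. ∠GSJ = 87°  [linear pair at S on GW]
2. ∠JGS = 70°  [△JGS]
3. ∠JGW = 70°  [S on ray GW]

∠JGW = 70°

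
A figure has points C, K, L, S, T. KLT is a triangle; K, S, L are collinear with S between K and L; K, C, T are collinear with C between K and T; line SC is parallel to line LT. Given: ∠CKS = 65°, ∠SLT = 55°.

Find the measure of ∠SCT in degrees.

1. ∠LKT = 65°  [S on KL, C on KT]
2. ∠KLT = 55°  [S on ray LK]
3. ∠KTL = 60°  [△KLT]
4. ∠KCS = 60°  [SC∥LT, corresponding at C]
5. ∠SCT = 120°  [linear pair at C on KT]

∠SCT = 120°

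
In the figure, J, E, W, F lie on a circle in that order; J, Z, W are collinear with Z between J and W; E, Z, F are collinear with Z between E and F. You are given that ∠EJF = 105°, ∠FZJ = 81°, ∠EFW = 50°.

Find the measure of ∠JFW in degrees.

1. ∠EWF = 75°  [cyclic JEWF, opposite ∠J+∠W]
2. ∠FZW = 99°  [linear pair at Z on JW]
3. ∠FEW = 55°  [△EWF]
4. ∠FWJ = 31°  [△WZF]
5. ∠FJW = 55°  [same arc WF]
6. ∠JFW = 94°  [△JWF]

∠JFW = 94°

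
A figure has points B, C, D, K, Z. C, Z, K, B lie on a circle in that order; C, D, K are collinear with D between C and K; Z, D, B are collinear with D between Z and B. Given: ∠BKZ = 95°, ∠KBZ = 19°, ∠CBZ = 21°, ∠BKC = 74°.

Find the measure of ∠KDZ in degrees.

1. ∠BZK = 66°  [△ZKB]
2. ∠CKZ = 21°  [same arc CZ]
3. ∠KDZ = 93°  [△ZDK]

∠KDZ = 93°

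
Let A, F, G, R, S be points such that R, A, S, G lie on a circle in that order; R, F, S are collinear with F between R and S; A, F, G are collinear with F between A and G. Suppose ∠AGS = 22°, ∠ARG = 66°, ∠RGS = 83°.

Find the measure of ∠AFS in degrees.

1. ∠ARS = 22°  [same arc AS]
2. ∠ASG = 114°  [cyclic RASG, opposite ∠R+∠S]
3. ∠RAS = 97°  [cyclic RASG, opposite ∠A+∠G]
4. ∠ASR = 61°  [△RAS]
5. ∠GAS = 44°  [△ASG]
6. ∠AFS = 75°  [△AFS]

∠AFS = 75°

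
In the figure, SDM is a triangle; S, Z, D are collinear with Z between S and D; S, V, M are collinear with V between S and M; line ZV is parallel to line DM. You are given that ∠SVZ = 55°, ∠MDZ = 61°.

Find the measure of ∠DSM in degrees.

1. ∠DMS = 55°  [ZV∥DM, corresponding at V]
2. ∠MDS = 61°  [Z on ray DS]
3. ∠DSM = 64°  [△SDM]

∠DSM = 64°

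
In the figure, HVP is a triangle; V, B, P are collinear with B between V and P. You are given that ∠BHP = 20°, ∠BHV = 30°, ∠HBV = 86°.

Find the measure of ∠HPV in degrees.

1. ∠HBP = 94°  [linear pair at B on VP]
2. ∠BPH = 66°  [△HBP]
3. ∠HPV = 66°  [B on ray PV]

∠HPV = 66°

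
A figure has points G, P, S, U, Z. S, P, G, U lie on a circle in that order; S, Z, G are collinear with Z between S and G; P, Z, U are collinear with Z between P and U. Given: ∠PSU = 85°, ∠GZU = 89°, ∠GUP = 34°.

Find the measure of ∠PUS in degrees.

1. ∠PZS = 89°  [vertical angles at Z]
2. ∠GSP = 34°  [same arc PG]
3. ∠SPU = 57°  [△SZP]
4. ∠PUS = 38°  [△SPU]

∠PUS = 38°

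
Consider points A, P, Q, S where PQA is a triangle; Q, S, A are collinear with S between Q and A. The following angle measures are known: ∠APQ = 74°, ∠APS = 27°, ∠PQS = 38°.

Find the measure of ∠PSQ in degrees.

1. ∠AQP = 38°  [S on ray QA]
2. ∠PAQ = 68°  [△PQA]
3. ∠PAS = 68°  [S on ray AQ]
4. ∠ASP = 85°  [△PSA]
5. ∠PSQ = 95°  [linear pair at S on QA]

∠PSQ = 95°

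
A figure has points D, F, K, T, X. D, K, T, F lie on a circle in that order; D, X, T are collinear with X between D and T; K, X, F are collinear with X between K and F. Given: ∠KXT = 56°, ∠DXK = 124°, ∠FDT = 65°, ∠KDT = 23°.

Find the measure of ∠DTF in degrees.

∠DTF = 33°

1. ∠FXT = 124°  [vertical angles at X]
2. ∠KFT = 23°  [same arc KT]
3. ∠DTF = 33°  [△TXF]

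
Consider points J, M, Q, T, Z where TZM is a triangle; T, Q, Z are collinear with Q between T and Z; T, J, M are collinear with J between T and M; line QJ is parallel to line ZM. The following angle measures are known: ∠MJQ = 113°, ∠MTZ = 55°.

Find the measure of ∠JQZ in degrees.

1. ∠QJT = 67°  [linear pair at J on TM]
2. ∠JTQ = 55°  [Q on TZ, J on TM]
3. ∠JQT = 58°  [△TQJ]
4. ∠JQZ = 122°  [linear pair at Q on TZ]

∠JQZ = 122°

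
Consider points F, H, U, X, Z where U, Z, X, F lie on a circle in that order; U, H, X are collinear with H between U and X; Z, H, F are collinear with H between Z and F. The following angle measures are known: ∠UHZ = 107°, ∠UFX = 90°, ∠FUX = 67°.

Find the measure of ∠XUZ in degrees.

∠XUZ = 50°

1. ∠XHZ = 73°  [linear pair at H on UX]
2. ∠UZX = 90°  [cyclic UZXF, opposite ∠Z+∠F]
3. ∠FZX = 67°  [same arc XF]
4. ∠UXZ = 40°  [△ZHX]
5. ∠XUZ = 50°  [△UZX]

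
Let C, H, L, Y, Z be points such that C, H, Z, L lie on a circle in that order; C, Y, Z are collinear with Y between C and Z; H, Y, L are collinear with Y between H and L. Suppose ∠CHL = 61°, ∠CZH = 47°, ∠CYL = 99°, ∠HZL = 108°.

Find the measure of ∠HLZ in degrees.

∠HLZ = 38°

1. ∠CZL = 61°  [same arc CL]
2. ∠LYZ = 81°  [linear pair at Y on CZ]
3. ∠HLZ = 38°  [△ZYL]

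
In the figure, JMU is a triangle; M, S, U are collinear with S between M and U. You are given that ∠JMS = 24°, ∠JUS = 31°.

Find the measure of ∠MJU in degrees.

1. ∠JMU = 24°  [S on ray MU]
2. ∠JUM = 31°  [S on ray UM]
3. ∠MJU = 125°  [△JMU]

∠MJU = 125°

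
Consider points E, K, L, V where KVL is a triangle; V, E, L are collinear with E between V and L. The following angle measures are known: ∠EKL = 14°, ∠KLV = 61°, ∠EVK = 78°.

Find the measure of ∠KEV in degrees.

1. ∠ELK = 61°  [E on ray LV]
2. ∠KEL = 105°  [△KEL]
3. ∠KEV = 75°  [linear pair at E on VL]

∠KEV = 75°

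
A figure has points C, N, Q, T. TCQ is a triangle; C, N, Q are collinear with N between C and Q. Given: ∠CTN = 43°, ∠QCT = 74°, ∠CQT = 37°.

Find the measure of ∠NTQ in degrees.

1. ∠NCT = 74°  [N on ray CQ]
2. ∠NQT = 37°  [N on ray QC]
3. ∠CNT = 63°  [△TCN]
4. ∠QNT = 117°  [linear pair at N on CQ]
5. ∠NTQ = 26°  [△TNQ]

∠NTQ = 26°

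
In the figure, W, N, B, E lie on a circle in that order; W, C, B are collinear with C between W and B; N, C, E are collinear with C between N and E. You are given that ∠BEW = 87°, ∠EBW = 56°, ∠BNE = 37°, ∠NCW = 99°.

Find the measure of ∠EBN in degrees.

1. ∠BCE = 99°  [vertical angles at C]
2. ∠BEN = 25°  [△BCE]
3. ∠EBN = 118°  [△NBE]

∠EBN = 118°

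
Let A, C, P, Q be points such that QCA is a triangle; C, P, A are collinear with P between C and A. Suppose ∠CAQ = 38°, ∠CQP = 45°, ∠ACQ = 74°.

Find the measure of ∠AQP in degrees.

1. ∠PAQ = 38°  [P on ray AC]
2. ∠PCQ = 74°  [P on ray CA]
3. ∠CPQ = 61°  [△QCP]
4. ∠APQ = 119°  [linear pair at P on CA]
5. ∠AQP = 23°  [△QPA]

∠AQP = 23°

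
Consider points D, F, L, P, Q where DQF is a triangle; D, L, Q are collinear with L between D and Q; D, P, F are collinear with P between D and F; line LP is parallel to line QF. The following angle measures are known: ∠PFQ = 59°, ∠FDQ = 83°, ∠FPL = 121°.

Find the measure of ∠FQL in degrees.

∠FQL = 38°

1. ∠DFQ = 59°  [P on ray FD]
2. ∠DQF = 38°  [△DQF]
3. ∠FQL = 38°  [L on ray QD]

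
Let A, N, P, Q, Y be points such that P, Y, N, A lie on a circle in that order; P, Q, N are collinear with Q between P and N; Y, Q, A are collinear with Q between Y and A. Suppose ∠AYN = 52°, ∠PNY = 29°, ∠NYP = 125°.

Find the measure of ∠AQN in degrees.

∠AQN = 81°

1. ∠APN = 52°  [same arc NA]
2. ∠NPY = 26°  [△PYN]
3. ∠NAP = 55°  [cyclic PYNA, opposite ∠Y+∠A]
4. ∠ANP = 73°  [△PNA]
5. ∠NAY = 26°  [same arc YN]
6. ∠AQN = 81°  [△NQA]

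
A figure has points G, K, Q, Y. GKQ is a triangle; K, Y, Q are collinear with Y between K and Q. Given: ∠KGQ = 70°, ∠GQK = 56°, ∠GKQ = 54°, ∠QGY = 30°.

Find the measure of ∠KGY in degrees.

∠KGY = 40°

1. ∠GQY = 56°  [Y on ray QK]
2. ∠GKY = 54°  [Y on ray KQ]
3. ∠GYQ = 94°  [△GYQ]
4. ∠GYK = 86°  [linear pair at Y on KQ]
5. ∠KGY = 40°  [△GKY]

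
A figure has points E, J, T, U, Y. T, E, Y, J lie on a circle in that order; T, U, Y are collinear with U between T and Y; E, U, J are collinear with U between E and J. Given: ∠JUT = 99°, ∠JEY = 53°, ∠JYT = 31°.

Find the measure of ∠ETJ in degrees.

∠ETJ = 121°

1. ∠JTY = 53°  [same arc YJ]
2. ∠JET = 31°  [same arc TJ]
3. ∠EJT = 28°  [△TUJ]
4. ∠ETJ = 121°  [△TEJ]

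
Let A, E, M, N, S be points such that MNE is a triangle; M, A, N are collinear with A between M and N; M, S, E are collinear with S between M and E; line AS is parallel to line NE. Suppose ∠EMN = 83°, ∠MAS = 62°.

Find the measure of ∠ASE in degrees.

∠ASE = 145°

1. ∠AMS = 83°  [A on MN, S on ME]
2. ∠ASM = 35°  [△MAS]
3. ∠ASE = 145°  [linear pair at S on ME]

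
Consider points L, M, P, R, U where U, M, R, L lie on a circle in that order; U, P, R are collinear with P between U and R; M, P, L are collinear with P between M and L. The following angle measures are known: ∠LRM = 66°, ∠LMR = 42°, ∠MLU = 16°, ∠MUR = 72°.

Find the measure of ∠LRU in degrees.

1. ∠LUM = 114°  [cyclic UMRL, opposite ∠U+∠R]
2. ∠LMU = 50°  [△UML]
3. ∠LRU = 50°  [same arc UL]

∠LRU = 50°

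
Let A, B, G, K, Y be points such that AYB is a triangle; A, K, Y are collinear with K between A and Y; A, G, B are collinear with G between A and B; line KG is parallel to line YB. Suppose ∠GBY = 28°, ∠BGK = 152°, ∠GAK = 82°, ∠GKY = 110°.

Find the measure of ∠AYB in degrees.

1. ∠ABY = 28°  [G on ray BA]
2. ∠BAY = 82°  [K on AY, G on AB]
3. ∠AYB = 70°  [△AYB]

∠AYB = 70°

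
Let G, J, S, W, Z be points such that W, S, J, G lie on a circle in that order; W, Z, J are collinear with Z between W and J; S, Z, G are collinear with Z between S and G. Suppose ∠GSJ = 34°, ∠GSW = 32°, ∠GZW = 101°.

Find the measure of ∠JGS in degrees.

∠JGS = 69°

1. ∠GJW = 32°  [same arc WG]
2. ∠GZJ = 79°  [linear pair at Z on WJ]
3. ∠JGS = 69°  [△JZG]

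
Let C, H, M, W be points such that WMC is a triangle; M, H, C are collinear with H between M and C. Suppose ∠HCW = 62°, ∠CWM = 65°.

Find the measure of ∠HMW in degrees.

1. ∠MCW = 62°  [H on ray CM]
2. ∠CMW = 53°  [△WMC]
3. ∠HMW = 53°  [H on ray MC]

∠HMW = 53°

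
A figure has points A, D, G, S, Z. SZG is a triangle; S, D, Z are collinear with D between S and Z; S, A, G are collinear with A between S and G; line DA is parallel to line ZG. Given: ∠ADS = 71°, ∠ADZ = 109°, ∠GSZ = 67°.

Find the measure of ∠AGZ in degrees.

∠AGZ = 42°

1. ∠GZS = 71°  [DA∥ZG, corresponding at D]
2. ∠SGZ = 42°  [△SZG]
3. ∠AGZ = 42°  [A on ray GS]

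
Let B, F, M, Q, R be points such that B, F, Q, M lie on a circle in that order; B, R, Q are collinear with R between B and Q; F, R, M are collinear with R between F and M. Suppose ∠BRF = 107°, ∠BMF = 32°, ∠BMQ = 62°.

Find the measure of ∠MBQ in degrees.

1. ∠MRQ = 107°  [vertical angles at R]
2. ∠BRM = 73°  [linear pair at R on BQ]
3. ∠MBQ = 75°  [△BRM]

∠MBQ = 75°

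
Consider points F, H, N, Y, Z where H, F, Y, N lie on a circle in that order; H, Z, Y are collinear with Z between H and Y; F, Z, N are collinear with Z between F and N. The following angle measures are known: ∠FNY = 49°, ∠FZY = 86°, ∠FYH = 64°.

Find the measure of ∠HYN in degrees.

1. ∠FHY = 49°  [same arc FY]
2. ∠FZH = 94°  [linear pair at Z on HY]
3. ∠HFN = 37°  [△HZF]
4. ∠HYN = 37°  [same arc HN]

∠HYN = 37°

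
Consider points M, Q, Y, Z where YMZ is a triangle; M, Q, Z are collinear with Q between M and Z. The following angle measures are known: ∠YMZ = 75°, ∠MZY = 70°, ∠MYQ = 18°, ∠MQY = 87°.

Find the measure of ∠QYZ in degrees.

1. ∠QZY = 70°  [Q on ray ZM]
2. ∠YQZ = 93°  [linear pair at Q on MZ]
3. ∠QYZ = 17°  [△YQZ]

∠QYZ = 17°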